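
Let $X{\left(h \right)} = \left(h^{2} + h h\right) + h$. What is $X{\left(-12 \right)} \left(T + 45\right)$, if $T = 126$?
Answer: $47196$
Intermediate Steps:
$X{\left(h \right)} = h + 2 h^{2}$ ($X{\left(h \right)} = \left(h^{2} + h^{2}\right) + h = 2 h^{2} + h = h + 2 h^{2}$)
$X{\left(-12 \right)} \left(T + 45\right) = - 12 \left(1 + 2 \left(-12\right)\right) \left(126 + 45\right) = - 12 \left(1 - 24\right) 171 = \left(-12\right) \left(-23\right) 171 = 276 \cdot 171 = 47196$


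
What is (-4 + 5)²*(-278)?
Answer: -278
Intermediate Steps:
(-4 + 5)²*(-278) = 1²*(-278) = 1*(-278) = -278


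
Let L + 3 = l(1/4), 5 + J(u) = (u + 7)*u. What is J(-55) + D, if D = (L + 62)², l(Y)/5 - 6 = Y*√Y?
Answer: 682729/64 ≈ 10668.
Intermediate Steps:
J(u) = -5 + u*(7 + u) (J(u) = -5 + (u + 7)*u = -5 + (7 + u)*u = -5 + u*(7 + u))
l(Y) = 30 + 5*Y^(3/2) (l(Y) = 30 + 5*(Y*√Y) = 30 + 5*Y^(3/2))
L = 221/8 (L = -3 + (30 + 5*(1/4)^(3/2)) = -3 + (30 + 5*(¼)^(3/2)) = -3 + (30 + 5*(⅛)) = -3 + (30 + 5/8) = -3 + 245/8 = 221/8 ≈ 27.625)
D = 514089/64 (D = (221/8 + 62)² = (717/8)² = 514089/64 ≈ 8032.6)
J(-55) + D = (-5 + (-55)² + 7*(-55)) + 514089/64 = (-5 + 3025 - 385) + 514089/64 = 2635 + 514089/64 = 682729/64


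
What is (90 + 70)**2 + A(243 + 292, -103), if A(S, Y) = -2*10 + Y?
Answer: 25477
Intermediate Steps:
A(S, Y) = -20 + Y
(90 + 70)**2 + A(243 + 292, -103) = (90 + 70)**2 + (-20 - 103) = 160**2 - 123 = 25600 - 123 = 25477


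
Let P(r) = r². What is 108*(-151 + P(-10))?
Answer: -5508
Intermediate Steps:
108*(-151 + P(-10)) = 108*(-151 + (-10)²) = 108*(-151 + 100) = 108*(-51) = -5508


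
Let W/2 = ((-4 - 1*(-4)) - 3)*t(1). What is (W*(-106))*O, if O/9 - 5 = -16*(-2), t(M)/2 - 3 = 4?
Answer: 2965032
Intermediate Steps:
t(M) = 14 (t(M) = 6 + 2*4 = 6 + 8 = 14)
O = 333 (O = 45 + 9*(-16*(-2)) = 45 + 9*32 = 45 + 288 = 333)
W = -84 (W = 2*(((-4 - 1*(-4)) - 3)*14) = 2*(((-4 + 4) - 3)*14) = 2*((0 - 3)*14) = 2*(-3*14) = 2*(-42) = -84)
(W*(-106))*O = -84*(-106)*333 = 8904*333 = 2965032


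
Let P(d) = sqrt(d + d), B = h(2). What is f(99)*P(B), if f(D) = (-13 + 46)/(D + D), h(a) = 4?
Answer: sqrt(2)/3 ≈ 0.47140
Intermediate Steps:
B = 4
P(d) = sqrt(2)*sqrt(d) (P(d) = sqrt(2*d) = sqrt(2)*sqrt(d))
f(D) = 33/(2*D) (f(D) = 33/((2*D)) = 33*(1/(2*D)) = 33/(2*D))
f(99)*P(B) = ((33/2)/99)*(sqrt(2)*sqrt(4)) = ((33/2)*(1/99))*(sqrt(2)*2) = (2*sqrt(2))/6 = sqrt(2)/3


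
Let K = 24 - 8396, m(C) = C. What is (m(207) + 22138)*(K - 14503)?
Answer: -511141875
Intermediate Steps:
K = -8372
(m(207) + 22138)*(K - 14503) = (207 + 22138)*(-8372 - 14503) = 22345*(-22875) = -511141875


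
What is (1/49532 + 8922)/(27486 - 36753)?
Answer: -441924505/459013044 ≈ -0.96277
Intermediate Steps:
(1/49532 + 8922)/(27486 - 36753) = (1/49532 + 8922)/(-9267) = (441924505/49532)*(-1/9267) = -441924505/459013044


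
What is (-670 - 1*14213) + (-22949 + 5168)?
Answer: -32664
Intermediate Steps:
(-670 - 1*14213) + (-22949 + 5168) = (-670 - 14213) - 17781 = -14883 - 17781 = -32664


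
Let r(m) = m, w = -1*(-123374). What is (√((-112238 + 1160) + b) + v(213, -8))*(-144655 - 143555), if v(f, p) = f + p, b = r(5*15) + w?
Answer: -59083050 - 288210*√12371 ≈ -9.1139e+7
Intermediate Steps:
w = 123374
b = 123449 (b = 5*15 + 123374 = 75 + 123374 = 123449)
(√((-112238 + 1160) + b) + v(213, -8))*(-144655 - 143555) = (√((-112238 + 1160) + 123449) + (213 - 8))*(-144655 - 143555) = (√(-111078 + 123449) + 205)*(-288210) = (√12371 + 205)*(-288210) = (205 + √12371)*(-288210) = -59083050 - 288210*√12371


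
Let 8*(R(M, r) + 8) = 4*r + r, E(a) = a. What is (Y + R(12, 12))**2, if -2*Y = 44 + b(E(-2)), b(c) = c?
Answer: 1849/4 ≈ 462.25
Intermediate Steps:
R(M, r) = -8 + 5*r/8 (R(M, r) = -8 + (4*r + r)/8 = -8 + (5*r)/8 = -8 + 5*r/8)
Y = -21 (Y = -(44 - 2)/2 = -1/2*42 = -21)
(Y + R(12, 12))**2 = (-21 + (-8 + (5/8)*12))**2 = (-21 + (-8 + 15/2))**2 = (-21 - 1/2)**2 = (-43/2)**2 = 1849/4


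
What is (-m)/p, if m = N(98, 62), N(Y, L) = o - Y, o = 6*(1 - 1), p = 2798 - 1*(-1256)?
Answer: 49/2027 ≈ 0.024174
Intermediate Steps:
p = 4054 (p = 2798 + 1256 = 4054)
o = 0 (o = 6*0 = 0)
N(Y, L) = -Y (N(Y, L) = 0 - Y = -Y)
m = -98 (m = -1*98 = -98)
(-m)/p = -1*(-98)/4054 = 98*(1/4054) = 49/2027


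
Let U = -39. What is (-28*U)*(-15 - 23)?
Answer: -41496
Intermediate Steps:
(-28*U)*(-15 - 23) = (-28*(-39))*(-15 - 23) = 1092*(-38) = -41496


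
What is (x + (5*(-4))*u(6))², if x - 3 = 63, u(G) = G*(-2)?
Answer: 93636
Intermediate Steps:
u(G) = -2*G
x = 66 (x = 3 + 63 = 66)
(x + (5*(-4))*u(6))² = (66 + (5*(-4))*(-2*6))² = (66 - 20*(-12))² = (66 + 240)² = 306² = 93636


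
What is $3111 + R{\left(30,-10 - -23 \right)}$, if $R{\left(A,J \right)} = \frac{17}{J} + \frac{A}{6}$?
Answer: $\frac{40525}{13} \approx 3117.3$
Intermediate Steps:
$R{\left(A,J \right)} = \frac{17}{J} + \frac{A}{6}$ ($R{\left(A,J \right)} = \frac{17}{J} + A \frac{1}{6} = \frac{17}{J} + \frac{A}{6}$)
$3111 + R{\left(30,-10 - -23 \right)} = 3111 + \left(\frac{17}{-10 - -23} + \frac{1}{6} \cdot 30\right) = 3111 + \left(\frac{17}{-10 + 23} + 5\right) = 3111 + \left(\frac{17}{13} + 5\right) = 3111 + \frac{82}{13} = \frac{40525}{13}$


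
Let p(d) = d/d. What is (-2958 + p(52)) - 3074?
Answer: -6031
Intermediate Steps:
p(d) = 1
(-2958 + p(52)) - 3074 = (-2958 + 1) - 3074 = -2957 - 3074 = -6031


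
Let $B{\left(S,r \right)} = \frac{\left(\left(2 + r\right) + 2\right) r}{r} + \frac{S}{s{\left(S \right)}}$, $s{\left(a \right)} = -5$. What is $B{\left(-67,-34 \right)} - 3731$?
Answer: $- \frac{18738}{5} \approx -3747.6$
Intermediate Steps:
$B{\left(S,r \right)} = 4 + r - \frac{S}{5}$ ($B{\left(S,r \right)} = \frac{\left(\left(2 + r\right) + 2\right) r}{r} + \frac{S}{-5} = \frac{\left(4 + r\right) r}{r} + S \left(- \frac{1}{5}\right) = \frac{r \left(4 + r\right)}{r} - \frac{S}{5} = \left(4 + r\right) - \frac{S}{5} = 4 + r - \frac{S}{5}$)
$B{\left(-67,-34 \right)} - 3731 = \left(4 - 34 - - \frac{67}{5}\right) - 3731 = \left(4 - 34 + \frac{67}{5}\right) - 3731 = - \frac{83}{5} - 3731 = - \frac{18738}{5}$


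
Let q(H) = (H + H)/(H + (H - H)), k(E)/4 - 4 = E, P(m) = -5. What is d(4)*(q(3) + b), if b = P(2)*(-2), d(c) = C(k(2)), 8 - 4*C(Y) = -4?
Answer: 36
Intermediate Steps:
k(E) = 16 + 4*E
C(Y) = 3 (C(Y) = 2 - ¼*(-4) = 2 + 1 = 3)
d(c) = 3
b = 10 (b = -5*(-2) = 10)
q(H) = 2 (q(H) = (2*H)/(H + 0) = (2*H)/H = 2)
d(4)*(q(3) + b) = 3*(2 + 10) = 3*12 = 36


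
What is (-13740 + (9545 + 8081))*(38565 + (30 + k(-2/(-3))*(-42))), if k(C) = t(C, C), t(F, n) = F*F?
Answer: 449722894/3 ≈ 1.4991e+8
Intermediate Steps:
t(F, n) = F²
k(C) = C²
(-13740 + (9545 + 8081))*(38565 + (30 + k(-2/(-3))*(-42))) = (-13740 + (9545 + 8081))*(38565 + (30 + (-2/(-3))²*(-42))) = (-13740 + 17626)*(38565 + (30 + (-2*(-⅓))²*(-42))) = 3886*(38565 + (30 + (⅔)²*(-42))) = 3886*(38565 + (30 + (4/9)*(-42))) = 3886*(38565 + (30 - 56/3)) = 3886*(38565 + 34/3) = 3886*(115729/3) = 449722894/3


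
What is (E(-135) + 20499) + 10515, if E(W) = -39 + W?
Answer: 30840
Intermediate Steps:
(E(-135) + 20499) + 10515 = ((-39 - 135) + 20499) + 10515 = (-174 + 20499) + 10515 = 20325 + 10515 = 30840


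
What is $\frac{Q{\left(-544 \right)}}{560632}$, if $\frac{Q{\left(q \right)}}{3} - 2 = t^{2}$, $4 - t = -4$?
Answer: $\frac{99}{280316} \approx 0.00035317$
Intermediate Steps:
$t = 8$ ($t = 4 - -4 = 4 + 4 = 8$)
$Q{\left(q \right)} = 198$ ($Q{\left(q \right)} = 6 + 3 \cdot 8^{2} = 6 + 3 \cdot 64 = 6 + 192 = 198$)
$\frac{Q{\left(-544 \right)}}{560632} = \frac{198}{560632} = 198 \cdot \frac{1}{560632} = \frac{99}{280316}$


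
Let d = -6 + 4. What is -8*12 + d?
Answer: -98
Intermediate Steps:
d = -2
-8*12 + d = -8*12 - 2 = -96 - 2 = -98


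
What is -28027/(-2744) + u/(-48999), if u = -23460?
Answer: 479223071/44817752 ≈ 10.693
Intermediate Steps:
-28027/(-2744) + u/(-48999) = -28027/(-2744) - 23460/(-48999) = -28027*(-1/2744) - 23460*(-1/48999) = 28027/2744 + 7820/16333 = 479223071/44817752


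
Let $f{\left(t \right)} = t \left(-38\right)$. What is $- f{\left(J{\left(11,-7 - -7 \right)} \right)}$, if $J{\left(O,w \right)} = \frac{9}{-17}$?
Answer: $- \frac{342}{17} \approx -20.118$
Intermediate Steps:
$J{\left(O,w \right)} = - \frac{9}{17}$ ($J{\left(O,w \right)} = 9 \left(- \frac{1}{17}\right) = - \frac{9}{17}$)
$f{\left(t \right)} = - 38 t$
$- f{\left(J{\left(11,-7 - -7 \right)} \right)} = - \frac{\left(-38\right) \left(-9\right)}{17} = \left(-1\right) \frac{342}{17} = - \frac{342}{17}$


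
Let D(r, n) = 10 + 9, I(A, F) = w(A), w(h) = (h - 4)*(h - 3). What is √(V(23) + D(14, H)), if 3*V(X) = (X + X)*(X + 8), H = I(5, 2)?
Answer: √4449/3 ≈ 22.234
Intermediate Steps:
w(h) = (-4 + h)*(-3 + h)
I(A, F) = 12 + A² - 7*A
H = 2 (H = 12 + 5² - 7*5 = 12 + 25 - 35 = 2)
D(r, n) = 19
V(X) = 2*X*(8 + X)/3 (V(X) = ((X + X)*(X + 8))/3 = ((2*X)*(8 + X))/3 = (2*X*(8 + X))/3 = 2*X*(8 + X)/3)
√(V(23) + D(14, H)) = √((⅔)*23*(8 + 23) + 19) = √((⅔)*23*31 + 19) = √(1426/3 + 19) = √(1483/3) = √4449/3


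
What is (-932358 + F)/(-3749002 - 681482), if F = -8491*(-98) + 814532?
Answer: -178573/1107621 ≈ -0.16122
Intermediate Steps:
F = 1646650 (F = 832118 + 814532 = 1646650)
(-932358 + F)/(-3749002 - 681482) = (-932358 + 1646650)/(-3749002 - 681482) = 714292/(-4430484) = 714292*(-1/4430484) = -178573/1107621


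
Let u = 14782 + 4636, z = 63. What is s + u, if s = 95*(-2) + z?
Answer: 19291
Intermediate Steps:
u = 19418
s = -127 (s = 95*(-2) + 63 = -190 + 63 = -127)
s + u = -127 + 19418 = 19291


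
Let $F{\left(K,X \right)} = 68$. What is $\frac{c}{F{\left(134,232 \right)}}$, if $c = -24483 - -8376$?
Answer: $- \frac{16107}{68} \approx -236.87$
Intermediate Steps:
$c = -16107$ ($c = -24483 + 8376 = -16107$)
$\frac{c}{F{\left(134,232 \right)}} = - \frac{16107}{68}$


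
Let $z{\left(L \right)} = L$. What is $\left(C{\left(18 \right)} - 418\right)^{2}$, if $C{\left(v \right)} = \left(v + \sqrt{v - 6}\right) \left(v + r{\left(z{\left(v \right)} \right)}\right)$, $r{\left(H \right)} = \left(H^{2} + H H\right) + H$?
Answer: $147081508 + 32541984 \sqrt{3} \approx 2.0345 \cdot 10^{8}$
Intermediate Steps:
$r{\left(H \right)} = H + 2 H^{2}$ ($r{\left(H \right)} = \left(H^{2} + H^{2}\right) + H = 2 H^{2} + H = H + 2 H^{2}$)
$C{\left(v \right)} = \left(v + \sqrt{-6 + v}\right) \left(v + v \left(1 + 2 v\right)\right)$ ($C{\left(v \right)} = \left(v + \sqrt{v - 6}\right) \left(v + v \left(1 + 2 v\right)\right) = \left(v + \sqrt{-6 + v}\right) \left(v + v \left(1 + 2 v\right)\right)$)
$\left(C{\left(18 \right)} - 418\right)^{2} = \left(2 \cdot 18 \left(18 + 18^{2} + \sqrt{-6 + 18} + 18 \sqrt{-6 + 18}\right) - 418\right)^{2} = \left(2 \cdot 18 \left(18 + 324 + \sqrt{12} + 18 \sqrt{12}\right) - 418\right)^{2} = \left(2 \cdot 18 \left(18 + 324 + 2 \sqrt{3} + 18 \cdot 2 \sqrt{3}\right) - 418\right)^{2} = \left(2 \cdot 18 \left(18 + 324 + 2 \sqrt{3} + 36 \sqrt{3}\right) - 418\right)^{2} = \left(2 \cdot 18 \left(342 + 38 \sqrt{3}\right) - 418\right)^{2} = \left(\left(12312 + 1368 \sqrt{3}\right) - 418\right)^{2} = \left(11894 + 1368 \sqrt{3}\right)^{2}$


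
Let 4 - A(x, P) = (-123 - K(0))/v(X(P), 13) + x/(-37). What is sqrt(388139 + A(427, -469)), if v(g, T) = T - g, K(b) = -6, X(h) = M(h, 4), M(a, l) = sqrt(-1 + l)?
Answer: sqrt(6908146531 - 531383566*sqrt(3))/(37*sqrt(13 - sqrt(3))) ≈ 623.03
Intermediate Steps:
X(h) = sqrt(3) (X(h) = sqrt(-1 + 4) = sqrt(3))
A(x, P) = 4 + 117/(13 - sqrt(3)) + x/37 (A(x, P) = 4 - ((-123 - 1*(-6))/(13 - sqrt(3)) + x/(-37)) = 4 - ((-123 + 6)/(13 - sqrt(3)) + x*(-1/37)) = 4 - (-117/(13 - sqrt(3)) - x/37) = 4 + (117/(13 - sqrt(3)) + x/37) = 4 + 117/(13 - sqrt(3)) + x/37)
sqrt(388139 + A(427, -469)) = sqrt(388139 + (2185/166 + (1/37)*427 + 117*sqrt(3)/166)) = sqrt(388139 + (2185/166 + 427/37 + 117*sqrt(3)/166)) = sqrt(388139 + (151727/6142 + 117*sqrt(3)/166)) = sqrt(2384101465/6142 + 117*sqrt(3)/166)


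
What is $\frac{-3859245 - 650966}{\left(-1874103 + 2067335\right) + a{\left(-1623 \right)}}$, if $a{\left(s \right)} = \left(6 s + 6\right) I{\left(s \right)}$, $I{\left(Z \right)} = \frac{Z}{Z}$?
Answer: $- \frac{4510211}{183500} \approx -24.579$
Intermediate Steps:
$I{\left(Z \right)} = 1$
$a{\left(s \right)} = 6 + 6 s$ ($a{\left(s \right)} = \left(6 s + 6\right) 1 = \left(6 + 6 s\right) 1 = 6 + 6 s$)
$\frac{-3859245 - 650966}{\left(-1874103 + 2067335\right) + a{\left(-1623 \right)}} = \frac{-3859245 - 650966}{\left(-1874103 + 2067335\right) + \left(6 + 6 \left(-1623\right)\right)} = - \frac{4510211}{193232 + \left(6 - 9738\right)} = - \frac{4510211}{193232 - 9732} = - \frac{4510211}{183500}$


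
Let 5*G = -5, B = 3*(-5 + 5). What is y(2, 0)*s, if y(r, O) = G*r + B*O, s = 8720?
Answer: -17440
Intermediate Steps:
B = 0 (B = 3*0 = 0)
G = -1 (G = (1/5)*(-5) = -1)
y(r, O) = -r (y(r, O) = -r + 0*O = -r + 0 = -r)
y(2, 0)*s = -1*2*8720 = -2*8720 = -17440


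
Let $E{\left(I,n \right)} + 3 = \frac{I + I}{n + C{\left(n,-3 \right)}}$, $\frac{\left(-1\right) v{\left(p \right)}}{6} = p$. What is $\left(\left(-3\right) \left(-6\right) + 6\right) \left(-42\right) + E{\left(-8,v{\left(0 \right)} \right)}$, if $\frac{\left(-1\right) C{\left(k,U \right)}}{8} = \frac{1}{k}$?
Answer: $\text{NaN} \approx \text{NaN}$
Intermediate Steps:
$C{\left(k,U \right)} = - \frac{8}{k}$
$v{\left(p \right)} = - 6 p$
$E{\left(I,n \right)} = -3 + \frac{2 I}{n - \frac{8}{n}}$ ($E{\left(I,n \right)} = -3 + \frac{I + I}{n - \frac{8}{n}} = -3 + \frac{2 I}{n - \frac{8}{n}}$)
$\left(\left(-3\right) \left(-6\right) + 6\right) \left(-42\right) + E{\left(-8,v{\left(0 \right)} \right)} = \left(\left(-3\right) \left(-6\right) + 6\right) \left(-42\right) + \frac{24 - \left(-6\right) 0 \left(\left(-2\right) \left(-8\right) + 3 \left(\left(-6\right) 0\right)\right)}{-8 + \left(\left(-6\right) 0\right)^{2}} = \left(18 + 6\right) \left(-42\right) + \frac{24 - 0 \left(16 + 3 \cdot 0\right)}{-8 + 0^{2}} = 24 \left(-42\right) + \frac{24 - 0 \left(16 + 0\right)}{-8 + 0} = -1008 + \frac{24 - 0 \cdot 16}{-8} = -1008 - \frac{24 + 0}{8} = -1008 - 3 = -1011$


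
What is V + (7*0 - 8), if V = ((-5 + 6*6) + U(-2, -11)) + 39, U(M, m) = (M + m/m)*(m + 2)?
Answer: 71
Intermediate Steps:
U(M, m) = (1 + M)*(2 + m) (U(M, m) = (M + 1)*(2 + m) = (1 + M)*(2 + m))
V = 79 (V = ((-5 + 6*6) + (2 - 11 + 2*(-2) - 2*(-11))) + 39 = ((-5 + 36) + (2 - 11 - 4 + 22)) + 39 = (31 + 9) + 39 = 40 + 39 = 79)
V + (7*0 - 8) = 79 + (7*0 - 8) = 79 + (0 - 8) = 79 - 8 = 71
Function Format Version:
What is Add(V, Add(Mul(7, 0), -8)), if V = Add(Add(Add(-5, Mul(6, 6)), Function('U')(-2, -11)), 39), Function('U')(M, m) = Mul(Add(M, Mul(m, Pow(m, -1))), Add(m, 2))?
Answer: 71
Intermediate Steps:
Function('U')(M, m) = Mul(Add(1, M), Add(2, m)) (Function('U')(M, m) = Mul(Add(M, 1), Add(2, m)) = Mul(Add(1, M), Add(2, m)))
V = 79 (V = Add(Add(Add(-5, Mul(6, 6)), Add(2, -11, Mul(2, -2), Mul(-2, -11))), 39) = Add(Add(Add(-5, 36), Add(2, -11, -4, 22)), 39) = Add(Add(31, 9), 39) = Add(40, 39) = 79)
Add(V, Add(Mul(7, 0), -8)) = Add(79, Add(Mul(7, 0), -8)) = Add(79, Add(0, -8)) = Add(79, -8) = 71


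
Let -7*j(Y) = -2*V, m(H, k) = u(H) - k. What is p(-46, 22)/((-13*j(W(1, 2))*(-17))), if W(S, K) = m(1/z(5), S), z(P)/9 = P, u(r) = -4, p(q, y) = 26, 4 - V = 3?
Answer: 7/17 ≈ 0.41176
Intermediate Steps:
V = 1 (V = 4 - 1*3 = 4 - 3 = 1)
z(P) = 9*P
m(H, k) = -4 - k
W(S, K) = -4 - S
j(Y) = 2/7 (j(Y) = -(-2)/7 = -⅐*(-2) = 2/7)
p(-46, 22)/((-13*j(W(1, 2))*(-17))) = 26/((-13*2/7*(-17))) = 26/((-26/7*(-17))) = 26/(442/7) = 26*(7/442) = 7/17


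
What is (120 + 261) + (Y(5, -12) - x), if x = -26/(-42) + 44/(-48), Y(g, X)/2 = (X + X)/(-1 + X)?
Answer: 420409/1092 ≈ 384.99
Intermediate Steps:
Y(g, X) = 4*X/(-1 + X) (Y(g, X) = 2*((X + X)/(-1 + X)) = 2*((2*X)/(-1 + X)) = 2*(2*X/(-1 + X)) = 4*X/(-1 + X))
x = -25/84 (x = -26*(-1/42) + 44*(-1/48) = 13/21 - 11/12 = -25/84 ≈ -0.29762)
(120 + 261) + (Y(5, -12) - x) = (120 + 261) + (4*(-12)/(-1 - 12) - 1*(-25/84)) = 381 + (4*(-12)/(-13) + 25/84) = 381 + (4*(-12)*(-1/13) + 25/84) = 381 + (48/13 + 25/84) = 381 + 4357/1092 = 420409/1092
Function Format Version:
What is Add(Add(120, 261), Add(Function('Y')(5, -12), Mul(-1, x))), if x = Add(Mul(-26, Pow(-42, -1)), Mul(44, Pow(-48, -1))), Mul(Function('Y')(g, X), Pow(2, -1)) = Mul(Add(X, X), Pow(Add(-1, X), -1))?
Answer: Rational(420409, 1092) ≈ 384.99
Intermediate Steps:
Function('Y')(g, X) = Mul(4, X, Pow(Add(-1, X), -1)) (Function('Y')(g, X) = Mul(2, Mul(Add(X, X), Pow(Add(-1, X), -1))) = Mul(2, Mul(Mul(2, X), Pow(Add(-1, X), -1))) = Mul(2, Mul(2, X, Pow(Add(-1, X), -1))) = Mul(4, X, Pow(Add(-1, X), -1)))
x = Rational(-25, 84) (x = Add(Mul(-26, Rational(-1, 42)), Mul(44, Rational(-1, 48))) = Add(Rational(13, 21), Rational(-11, 12)) = Rational(-25, 84) ≈ -0.29762)
Add(Add(120, 261), Add(Function('Y')(5, -12), Mul(-1, x))) = Add(Add(120, 261), Add(Mul(4, -12, Pow(Add(-1, -12), -1)), Mul(-1, Rational(-25, 84)))) = Add(381, Add(Mul(4, -12, Pow(-13, -1)), Rational(25, 84))) = Add(381, Add(Mul(4, -12, Rational(-1, 13)), Rational(25, 84))) = Add(381, Add(Rational(48, 13), Rational(25, 84))) = Add(381, Rational(4357, 1092)) = Rational(420409, 1092)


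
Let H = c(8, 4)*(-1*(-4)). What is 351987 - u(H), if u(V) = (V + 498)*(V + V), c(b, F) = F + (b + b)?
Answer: 259507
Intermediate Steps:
c(b, F) = F + 2*b
H = 80 (H = (4 + 2*8)*(-1*(-4)) = (4 + 16)*4 = 20*4 = 80)
u(V) = 2*V*(498 + V) (u(V) = (498 + V)*(2*V) = 2*V*(498 + V))
351987 - u(H) = 351987 - 2*80*(498 + 80) = 351987 - 2*80*578 = 351987 - 1*92480 = 351987 - 92480 = 259507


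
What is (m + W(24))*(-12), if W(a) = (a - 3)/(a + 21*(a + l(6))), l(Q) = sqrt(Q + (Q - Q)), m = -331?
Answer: 60927060/15341 + 294*sqrt(6)/15341 ≈ 3971.6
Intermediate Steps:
l(Q) = sqrt(Q) (l(Q) = sqrt(Q + 0) = sqrt(Q))
W(a) = (-3 + a)/(21*sqrt(6) + 22*a) (W(a) = (a - 3)/(a + 21*(a + sqrt(6))) = (-3 + a)/(a + (21*a + 21*sqrt(6))) = (-3 + a)/(21*sqrt(6) + 22*a))
(m + W(24))*(-12) = (-331 + (-3 + 24)/(21*sqrt(6) + 22*24))*(-12) = (-331 + 21/(21*sqrt(6) + 528))*(-12) = (-331 + 21/(528 + 21*sqrt(6)))*(-12) = 3972 - 252/(528 + 21*sqrt(6))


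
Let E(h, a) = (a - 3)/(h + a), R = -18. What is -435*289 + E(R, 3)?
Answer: -125715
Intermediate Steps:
E(h, a) = (-3 + a)/(a + h)
-435*289 + E(R, 3) = -435*289 + (-3 + 3)/(3 - 18) = -125715 + 0/(-15) = -125715 - 1/15*0 = -125715 + 0 = -125715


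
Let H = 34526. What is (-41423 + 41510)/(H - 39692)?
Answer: -29/1722 ≈ -0.016841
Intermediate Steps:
(-41423 + 41510)/(H - 39692) = (-41423 + 41510)/(34526 - 39692) = 87/(-5166) = 87*(-1/5166) = -29/1722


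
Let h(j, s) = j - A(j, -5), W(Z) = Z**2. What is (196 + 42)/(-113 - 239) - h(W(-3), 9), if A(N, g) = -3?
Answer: -2231/176 ≈ -12.676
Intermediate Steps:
h(j, s) = 3 + j (h(j, s) = j - 1*(-3) = j + 3 = 3 + j)
(196 + 42)/(-113 - 239) - h(W(-3), 9) = (196 + 42)/(-113 - 239) - (3 + (-3)**2) = 238/(-352) - (3 + 9) = 238*(-1/352) - 1*12 = -119/176 - 12 = -2231/176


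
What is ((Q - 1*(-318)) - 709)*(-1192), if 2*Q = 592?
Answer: 113240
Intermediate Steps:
Q = 296 (Q = (½)*592 = 296)
((Q - 1*(-318)) - 709)*(-1192) = ((296 - 1*(-318)) - 709)*(-1192) = ((296 + 318) - 709)*(-1192) = (614 - 709)*(-1192) = -95*(-1192) = 113240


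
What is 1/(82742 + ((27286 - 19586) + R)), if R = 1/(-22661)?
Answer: 22661/2049506161 ≈ 1.1057e-5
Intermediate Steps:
R = -1/22661 ≈ -4.4129e-5
1/(82742 + ((27286 - 19586) + R)) = 1/(82742 + ((27286 - 19586) - 1/22661)) = 1/(82742 + (7700 - 1/22661)) = 1/(82742 + 174489699/22661) = 1/(2049506161/22661) = 22661/2049506161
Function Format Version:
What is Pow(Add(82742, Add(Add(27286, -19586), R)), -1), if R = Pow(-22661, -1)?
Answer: Rational(22661, 2049506161) ≈ 1.1057e-5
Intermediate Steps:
R = Rational(-1, 22661) ≈ -4.4129e-5
Pow(Add(82742, Add(Add(27286, -19586), R)), -1) = Pow(Add(82742, Add(Add(27286, -19586), Rational(-1, 22661))), -1) = Pow(Add(82742, Add(7700, Rational(-1, 22661))), -1) = Pow(Add(82742, Rational(174489699, 22661)), -1) = Pow(Rational(2049506161, 22661), -1) = Rational(22661, 2049506161)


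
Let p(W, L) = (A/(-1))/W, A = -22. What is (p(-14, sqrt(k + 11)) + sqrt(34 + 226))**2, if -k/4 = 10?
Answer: 12861/49 - 44*sqrt(65)/7 ≈ 211.79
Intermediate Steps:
k = -40 (k = -4*10 = -40)
p(W, L) = 22/W (p(W, L) = (-22/(-1))/W = (-22*(-1))/W = 22/W)
(p(-14, sqrt(k + 11)) + sqrt(34 + 226))**2 = (22/(-14) + sqrt(34 + 226))**2 = (22*(-1/14) + sqrt(260))**2 = (-11/7 + 2*sqrt(65))**2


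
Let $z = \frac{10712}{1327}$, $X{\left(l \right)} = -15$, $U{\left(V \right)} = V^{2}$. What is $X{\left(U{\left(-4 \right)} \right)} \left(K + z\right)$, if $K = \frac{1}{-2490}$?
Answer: $- \frac{26671553}{220282} \approx -121.08$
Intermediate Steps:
$z = \frac{10712}{1327}$ ($z = 10712 \cdot \frac{1}{1327} = \frac{10712}{1327} \approx 8.0723$)
$K = - \frac{1}{2490} \approx -0.00040161$
$X{\left(U{\left(-4 \right)} \right)} \left(K + z\right) = - 15 \left(- \frac{1}{2490} + \frac{10712}{1327}\right) = \left(-15\right) \frac{26671553}{3304230} = - \frac{26671553}{220282}$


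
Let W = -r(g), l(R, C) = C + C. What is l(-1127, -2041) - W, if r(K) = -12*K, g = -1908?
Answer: 18814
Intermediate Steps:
l(R, C) = 2*C
W = -22896 (W = -(-12)*(-1908) = -1*22896 = -22896)
l(-1127, -2041) - W = 2*(-2041) - 1*(-22896) = -4082 + 22896 = 18814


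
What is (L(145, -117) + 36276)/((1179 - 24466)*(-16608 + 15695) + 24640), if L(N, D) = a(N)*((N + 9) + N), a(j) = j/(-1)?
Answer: -7079/21285671 ≈ -0.00033257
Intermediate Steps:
a(j) = -j (a(j) = j*(-1) = -j)
L(N, D) = -N*(9 + 2*N) (L(N, D) = (-N)*((N + 9) + N) = (-N)*((9 + N) + N) = (-N)*(9 + 2*N) = -N*(9 + 2*N))
(L(145, -117) + 36276)/((1179 - 24466)*(-16608 + 15695) + 24640) = (-1*145*(9 + 2*145) + 36276)/((1179 - 24466)*(-16608 + 15695) + 24640) = (-1*145*(9 + 290) + 36276)/(-23287*(-913) + 24640) = (-1*145*299 + 36276)/(21261031 + 24640) = (-43355 + 36276)/21285671 = -7079*1/21285671 = -7079/21285671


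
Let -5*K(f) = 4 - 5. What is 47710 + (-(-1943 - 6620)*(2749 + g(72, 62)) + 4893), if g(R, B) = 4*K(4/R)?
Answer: 117995702/5 ≈ 2.3599e+7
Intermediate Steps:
K(f) = 1/5 (K(f) = -(4 - 5)/5 = -1/5*(-1) = 1/5)
g(R, B) = 4/5 (g(R, B) = 4*(1/5) = 4/5)
47710 + (-(-1943 - 6620)*(2749 + g(72, 62)) + 4893) = 47710 + (-(-1943 - 6620)*(2749 + 4/5) + 4893) = 47710 + (-(-8563)*13749/5 + 4893) = 47710 + (-1*(-117732687/5) + 4893) = 47710 + (117732687/5 + 4893) = 47710 + 117757152/5 = 117995702/5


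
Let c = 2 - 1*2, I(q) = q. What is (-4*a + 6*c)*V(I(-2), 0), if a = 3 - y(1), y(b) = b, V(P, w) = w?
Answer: 0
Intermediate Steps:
a = 2 (a = 3 - 1*1 = 3 - 1 = 2)
c = 0 (c = 2 - 2 = 0)
(-4*a + 6*c)*V(I(-2), 0) = (-4*2 + 6*0)*0 = (-8 + 0)*0 = -8*0 = 0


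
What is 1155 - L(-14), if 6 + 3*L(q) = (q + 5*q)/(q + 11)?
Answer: 3443/3 ≈ 1147.7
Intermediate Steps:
L(q) = -2 + 2*q/(11 + q) (L(q) = -2 + ((q + 5*q)/(q + 11))/3 = -2 + ((6*q)/(11 + q))/3 = -2 + (6*q/(11 + q))/3 = -2 + 2*q/(11 + q))
1155 - L(-14) = 1155 - (-22)/(11 - 14) = 1155 - (-22)/(-3) = 1155 - (-22)*(-1)/3 = 1155 - 1*22/3 = 1155 - 22/3 = 3443/3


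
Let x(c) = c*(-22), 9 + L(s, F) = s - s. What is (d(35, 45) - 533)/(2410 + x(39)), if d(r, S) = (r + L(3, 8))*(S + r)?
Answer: 1547/1552 ≈ 0.99678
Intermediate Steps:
L(s, F) = -9 (L(s, F) = -9 + (s - s) = -9 + 0 = -9)
d(r, S) = (-9 + r)*(S + r) (d(r, S) = (r - 9)*(S + r) = (-9 + r)*(S + r))
x(c) = -22*c
(d(35, 45) - 533)/(2410 + x(39)) = ((35**2 - 9*45 - 9*35 + 45*35) - 533)/(2410 - 22*39) = ((1225 - 405 - 315 + 1575) - 533)/(2410 - 858) = (2080 - 533)/1552 = 1547*(1/1552) = 1547/1552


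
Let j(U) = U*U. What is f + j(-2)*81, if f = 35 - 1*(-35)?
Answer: 394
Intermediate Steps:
j(U) = U²
f = 70 (f = 35 + 35 = 70)
f + j(-2)*81 = 70 + (-2)²*81 = 70 + 4*81 = 70 + 324 = 394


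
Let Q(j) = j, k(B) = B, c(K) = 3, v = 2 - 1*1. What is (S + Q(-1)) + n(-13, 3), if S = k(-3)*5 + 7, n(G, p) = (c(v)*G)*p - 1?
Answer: -127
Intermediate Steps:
v = 1 (v = 2 - 1 = 1)
n(G, p) = -1 + 3*G*p (n(G, p) = (3*G)*p - 1 = 3*G*p - 1 = -1 + 3*G*p)
S = -8 (S = -3*5 + 7 = -15 + 7 = -8)
(S + Q(-1)) + n(-13, 3) = (-8 - 1) + (-1 + 3*(-13)*3) = -9 + (-1 - 117) = -9 - 118 = -127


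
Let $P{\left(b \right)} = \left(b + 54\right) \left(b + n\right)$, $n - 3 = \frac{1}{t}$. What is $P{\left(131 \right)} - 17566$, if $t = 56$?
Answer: $\frac{404729}{56} \approx 7227.3$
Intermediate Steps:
$n = \frac{169}{56}$ ($n = 3 + \frac{1}{56} = \frac{169}{56} \approx 3.0179$)
$P{\left(b \right)} = \left(54 + b\right) \left(\frac{169}{56} + b\right)$ ($P{\left(b \right)} = \left(b + 54\right) \left(b + \frac{169}{56}\right) = \left(54 + b\right) \left(\frac{169}{56} + b\right)$)
$P{\left(131 \right)} - 17566 = \left(\frac{4563}{28} + 131^{2} + \frac{3193}{56} \cdot 131\right) - 17566 = \left(\frac{4563}{28} + 17161 + \frac{418283}{56}\right) - 17566 = \frac{1388425}{56} - 17566 = \frac{404729}{56}$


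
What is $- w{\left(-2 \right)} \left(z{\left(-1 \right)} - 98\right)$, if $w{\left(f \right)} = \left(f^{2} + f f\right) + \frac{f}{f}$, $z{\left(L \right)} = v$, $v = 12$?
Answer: $774$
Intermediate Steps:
$z{\left(L \right)} = 12$
$w{\left(f \right)} = 1 + 2 f^{2}$ ($w{\left(f \right)} = \left(f^{2} + f^{2}\right) + 1 = 2 f^{2} + 1 = 1 + 2 f^{2}$)
$- w{\left(-2 \right)} \left(z{\left(-1 \right)} - 98\right) = - \left(1 + 2 \left(-2\right)^{2}\right) \left(12 - 98\right) = - \left(1 + 2 \cdot 4\right) \left(-86\right) = - \left(1 + 8\right) \left(-86\right) = - 9 \left(-86\right) = \left(-1\right) \left(-774\right) = 774$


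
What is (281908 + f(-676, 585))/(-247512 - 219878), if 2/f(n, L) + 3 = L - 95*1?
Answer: -68644599/113809465 ≈ -0.60315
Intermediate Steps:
f(n, L) = 2/(-98 + L) (f(n, L) = 2/(-3 + (L - 95*1)) = 2/(-3 + (L - 95)) = 2/(-3 + (-95 + L)) = 2/(-98 + L))
(281908 + f(-676, 585))/(-247512 - 219878) = (281908 + 2/(-98 + 585))/(-247512 - 219878) = (281908 + 2/487)/(-467390) = (281908 + 2*(1/487))*(-1/467390) = (281908 + 2/487)*(-1/467390) = (137289198/487)*(-1/467390) = -68644599/113809465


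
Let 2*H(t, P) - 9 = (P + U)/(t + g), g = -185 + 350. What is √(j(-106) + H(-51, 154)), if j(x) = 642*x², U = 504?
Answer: √23436724485/57 ≈ 2685.8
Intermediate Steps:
g = 165
H(t, P) = 9/2 + (504 + P)/(2*(165 + t)) (H(t, P) = 9/2 + ((P + 504)/(t + 165))/2 = 9/2 + ((504 + P)/(165 + t))/2 = 9/2 + (504 + P)/(2*(165 + t)))
√(j(-106) + H(-51, 154)) = √(642*(-106)² + (1989 + 154 + 9*(-51))/(2*(165 - 51))) = √(642*11236 + (½)*(1989 + 154 - 459)/114) = √(7213512 + (½)*(1/114)*1684) = √(7213512 + 421/57) = √(411170605/57) = √23436724485/57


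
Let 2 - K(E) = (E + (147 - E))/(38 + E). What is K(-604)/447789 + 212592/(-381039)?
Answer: -17960217298309/32191263729462 ≈ -0.55792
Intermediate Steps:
K(E) = 2 - 147/(38 + E) (K(E) = 2 - (E + (147 - E))/(38 + E) = 2 - 147/(38 + E))
K(-604)/447789 + 212592/(-381039) = ((-71 + 2*(-604))/(38 - 604))/447789 + 212592/(-381039) = ((-71 - 1208)/(-566))*(1/447789) + 212592*(-1/381039) = -1/566*(-1279)*(1/447789) - 70864/127013 = (1279/566)*(1/447789) - 70864/127013 = 1279/253448574 - 70864/127013 = -17960217298309/32191263729462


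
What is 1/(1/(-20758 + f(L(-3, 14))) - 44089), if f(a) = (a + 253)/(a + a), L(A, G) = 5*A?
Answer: -311489/13733238536 ≈ -2.2681e-5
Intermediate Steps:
f(a) = (253 + a)/(2*a) (f(a) = (253 + a)/((2*a)) = (253 + a)*(1/(2*a)) = (253 + a)/(2*a))
1/(1/(-20758 + f(L(-3, 14))) - 44089) = 1/(1/(-20758 + (253 + 5*(-3))/(2*((5*(-3))))) - 44089) = 1/(1/(-20758 + (½)*(253 - 15)/(-15)) - 44089) = 1/(1/(-20758 + (½)*(-1/15)*238) - 44089) = 1/(1/(-20758 - 119/15) - 44089) = 1/(1/(-311489/15) - 44089) = 1/(-15/311489 - 44089) = 1/(-13733238536/311489) = -311489/13733238536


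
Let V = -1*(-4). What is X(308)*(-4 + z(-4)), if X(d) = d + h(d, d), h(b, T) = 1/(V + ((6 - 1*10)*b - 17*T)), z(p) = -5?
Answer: -17918199/6464 ≈ -2772.0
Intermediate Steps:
V = 4
h(b, T) = 1/(4 - 17*T - 4*b) (h(b, T) = 1/(4 + ((6 - 1*10)*b - 17*T)) = 1/(4 + ((6 - 10)*b - 17*T)) = 1/(4 + (-4*b - 17*T)) = 1/(4 + (-17*T - 4*b)) = 1/(4 - 17*T - 4*b))
X(d) = d - 1/(-4 + 21*d) (X(d) = d - 1/(-4 + 4*d + 17*d) = d - 1/(-4 + 21*d))
X(308)*(-4 + z(-4)) = (308 - 1/(-4 + 21*308))*(-4 - 5) = (308 - 1/(-4 + 6468))*(-9) = (308 - 1/6464)*(-9) = (1990911/6464)*(-9) = -17918199/6464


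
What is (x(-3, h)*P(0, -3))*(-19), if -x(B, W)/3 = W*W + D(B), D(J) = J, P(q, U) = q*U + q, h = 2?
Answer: 0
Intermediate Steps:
P(q, U) = q + U*q (P(q, U) = U*q + q = q + U*q)
x(B, W) = -3*B - 3*W² (x(B, W) = -3*(W*W + B) = -3*(W² + B) = -3*(B + W²) = -3*B - 3*W²)
(x(-3, h)*P(0, -3))*(-19) = ((-3*(-3) - 3*2²)*(0*(1 - 3)))*(-19) = ((9 - 3*4)*(0*(-2)))*(-19) = ((9 - 12)*0)*(-19) = -3*0*(-19) = 0*(-19) = 0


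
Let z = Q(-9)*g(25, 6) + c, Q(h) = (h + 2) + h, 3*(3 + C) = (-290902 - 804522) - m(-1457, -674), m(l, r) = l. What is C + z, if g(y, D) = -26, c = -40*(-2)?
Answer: -1092488/3 ≈ -3.6416e+5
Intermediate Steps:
c = 80
C = -1093976/3 (C = -3 + ((-290902 - 804522) - 1*(-1457))/3 = -3 + (-1095424 + 1457)/3 = -3 + (⅓)*(-1093967) = -3 - 1093967/3 = -1093976/3 ≈ -3.6466e+5)
Q(h) = 2 + 2*h (Q(h) = (2 + h) + h = 2 + 2*h)
z = 496 (z = (2 + 2*(-9))*(-26) + 80 = (2 - 18)*(-26) + 80 = -16*(-26) + 80 = 416 + 80 = 496)
C + z = -1093976/3 + 496 = -1092488/3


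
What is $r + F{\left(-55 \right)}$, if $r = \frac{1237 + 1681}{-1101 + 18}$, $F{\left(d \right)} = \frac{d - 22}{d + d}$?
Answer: $- \frac{21599}{10830} \approx -1.9944$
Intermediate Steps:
$F{\left(d \right)} = \frac{-22 + d}{2 d}$
$r = - \frac{2918}{1083}$ ($r = \frac{2918}{-1083} = 2918 \left(- \frac{1}{1083}\right) = - \frac{2918}{1083} \approx -2.6944$)
$r + F{\left(-55 \right)} = - \frac{2918}{1083} + \frac{-22 - 55}{2 \left(-55\right)} = - \frac{2918}{1083} + \frac{1}{2} \left(- \frac{1}{55}\right) \left(-77\right) = - \frac{2918}{1083} + \frac{7}{10} = - \frac{21599}{10830}$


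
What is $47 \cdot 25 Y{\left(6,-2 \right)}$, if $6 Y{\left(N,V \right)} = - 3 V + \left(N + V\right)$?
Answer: $\frac{5875}{3} \approx 1958.3$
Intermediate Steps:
$Y{\left(N,V \right)} = - \frac{V}{3} + \frac{N}{6}$ ($Y{\left(N,V \right)} = \frac{- 3 V + \left(N + V\right)}{6} = \frac{N - 2 V}{6} = - \frac{V}{3} + \frac{N}{6}$)
$47 \cdot 25 Y{\left(6,-2 \right)} = 47 \cdot 25 \left(\left(- \frac{1}{3}\right) \left(-2\right) + \frac{1}{6} \cdot 6\right) = 1175 \left(\frac{2}{3} + 1\right) = 1175 \cdot \frac{5}{3} = \frac{5875}{3}$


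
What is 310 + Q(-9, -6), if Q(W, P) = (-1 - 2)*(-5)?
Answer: 325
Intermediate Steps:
Q(W, P) = 15 (Q(W, P) = -3*(-5) = 15)
310 + Q(-9, -6) = 310 + 15 = 325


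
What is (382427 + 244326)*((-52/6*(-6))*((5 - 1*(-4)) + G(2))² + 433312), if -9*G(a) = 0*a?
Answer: 274219479572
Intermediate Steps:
G(a) = 0 (G(a) = -0*a = -⅑*0 = 0)
(382427 + 244326)*((-52/6*(-6))*((5 - 1*(-4)) + G(2))² + 433312) = (382427 + 244326)*((-52/6*(-6))*((5 - 1*(-4)) + 0)² + 433312) = 626753*((-52*⅙*(-6))*((5 + 4) + 0)² + 433312) = 626753*((-26/3*(-6))*(9 + 0)² + 433312) = 626753*(52*9² + 433312) = 626753*(52*81 + 433312) = 626753*(4212 + 433312) = 626753*437524 = 274219479572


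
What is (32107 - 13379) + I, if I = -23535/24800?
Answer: 92886173/4960 ≈ 18727.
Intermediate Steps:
I = -4707/4960 (I = -23535*1/24800 = -4707/4960 ≈ -0.94899)
(32107 - 13379) + I = (32107 - 13379) - 4707/4960 = 18728 - 4707/4960 = 92886173/4960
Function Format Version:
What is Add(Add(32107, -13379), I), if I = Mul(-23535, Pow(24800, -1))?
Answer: Rational(92886173, 4960) ≈ 18727.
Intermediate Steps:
I = Rational(-4707, 4960) (I = Mul(-23535, Rational(1, 24800)) = Rational(-4707, 4960) ≈ -0.94899)
Add(Add(32107, -13379), I) = Add(Add(32107, -13379), Rational(-4707, 4960)) = Add(18728, Rational(-4707, 4960)) = Rational(92886173, 4960)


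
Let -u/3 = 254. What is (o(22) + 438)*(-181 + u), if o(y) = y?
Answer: -433780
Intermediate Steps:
u = -762 (u = -3*254 = -762)
(o(22) + 438)*(-181 + u) = (22 + 438)*(-181 - 762) = 460*(-943) = -433780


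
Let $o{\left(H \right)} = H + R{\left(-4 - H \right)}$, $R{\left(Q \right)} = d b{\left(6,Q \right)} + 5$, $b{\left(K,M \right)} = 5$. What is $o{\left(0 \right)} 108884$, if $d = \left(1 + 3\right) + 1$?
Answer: $3266520$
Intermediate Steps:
$d = 5$ ($d = 4 + 1 = 5$)
$R{\left(Q \right)} = 30$ ($R{\left(Q \right)} = 5 \cdot 5 + 5 = 25 + 5 = 30$)
$o{\left(H \right)} = 30 + H$ ($o{\left(H \right)} = H + 30 = 30 + H$)
$o{\left(0 \right)} 108884 = \left(30 + 0\right) 108884 = 30 \cdot 108884 = 3266520$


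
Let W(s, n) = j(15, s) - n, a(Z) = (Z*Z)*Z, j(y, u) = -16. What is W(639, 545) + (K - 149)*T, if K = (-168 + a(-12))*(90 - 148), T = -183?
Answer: -20097438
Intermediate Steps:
a(Z) = Z**3 (a(Z) = Z**2*Z = Z**3)
K = 109968 (K = (-168 + (-12)**3)*(90 - 148) = (-168 - 1728)*(-58) = -1896*(-58) = 109968)
W(s, n) = -16 - n
W(639, 545) + (K - 149)*T = (-16 - 1*545) + (109968 - 149)*(-183) = (-16 - 545) + 109819*(-183) = -561 - 20096877 = -20097438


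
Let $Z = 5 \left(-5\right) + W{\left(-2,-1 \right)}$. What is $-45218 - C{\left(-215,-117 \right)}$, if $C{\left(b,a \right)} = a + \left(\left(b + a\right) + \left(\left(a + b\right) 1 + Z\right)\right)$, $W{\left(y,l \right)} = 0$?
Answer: $-44412$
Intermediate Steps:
$Z = -25$ ($Z = 5 \left(-5\right) + 0 = -25 + 0 = -25$)
$C{\left(b,a \right)} = -25 + 2 b + 3 a$ ($C{\left(b,a \right)} = a + \left(\left(b + a\right) + \left(\left(a + b\right) 1 - 25\right)\right) = a - \left(25 - 2 a - 2 b\right) = a + \left(\left(a + b\right) + \left(-25 + a + b\right)\right) = a + \left(-25 + 2 a + 2 b\right) = -25 + 2 b + 3 a$)
$-45218 - C{\left(-215,-117 \right)} = -45218 - \left(-25 + 2 \left(-215\right) + 3 \left(-117\right)\right) = -45218 - \left(-25 - 430 - 351\right) = -45218 - -806 = -45218 + 806 = -44412$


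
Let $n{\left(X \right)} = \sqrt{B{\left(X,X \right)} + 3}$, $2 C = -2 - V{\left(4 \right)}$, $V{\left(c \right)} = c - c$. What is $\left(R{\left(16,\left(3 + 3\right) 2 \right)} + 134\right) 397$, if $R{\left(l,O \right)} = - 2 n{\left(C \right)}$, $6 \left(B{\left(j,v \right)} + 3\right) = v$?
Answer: $53198 - \frac{397 i \sqrt{6}}{3} \approx 53198.0 - 324.15 i$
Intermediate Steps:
$B{\left(j,v \right)} = -3 + \frac{v}{6}$
$V{\left(c \right)} = 0$
$C = -1$ ($C = \frac{-2 - 0}{2} = \frac{-2 + 0}{2} = \frac{1}{2} \left(-2\right) = -1$)
$n{\left(X \right)} = \frac{\sqrt{6} \sqrt{X}}{6}$ ($n{\left(X \right)} = \sqrt{\left(-3 + \frac{X}{6}\right) + 3} = \sqrt{\frac{X}{6}} = \frac{\sqrt{6} \sqrt{X}}{6}$)
$R{\left(l,O \right)} = - \frac{i \sqrt{6}}{3}$ ($R{\left(l,O \right)} = - 2 \frac{\sqrt{6} \sqrt{-1}}{6} = - 2 \frac{\sqrt{6} i}{6} = - 2 \frac{i \sqrt{6}}{6} = - \frac{i \sqrt{6}}{3}$)
$\left(R{\left(16,\left(3 + 3\right) 2 \right)} + 134\right) 397 = \left(- \frac{i \sqrt{6}}{3} + 134\right) 397 = \left(134 - \frac{i \sqrt{6}}{3}\right) 397 = 53198 - \frac{397 i \sqrt{6}}{3}$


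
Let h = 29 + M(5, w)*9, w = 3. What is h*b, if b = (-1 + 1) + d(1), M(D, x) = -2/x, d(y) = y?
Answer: 23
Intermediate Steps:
b = 1 (b = (-1 + 1) + 1 = 0 + 1 = 1)
h = 23 (h = 29 - 2/3*9 = 29 - 2*⅓*9 = 29 - ⅔*9 = 29 - 6 = 23)
h*b = 23*1 = 23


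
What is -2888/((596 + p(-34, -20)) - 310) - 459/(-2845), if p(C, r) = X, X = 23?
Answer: -8074529/879105 ≈ -9.1849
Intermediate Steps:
p(C, r) = 23
-2888/((596 + p(-34, -20)) - 310) - 459/(-2845) = -2888/((596 + 23) - 310) - 459/(-2845) = -2888/(619 - 310) - 459*(-1/2845) = -2888/309 + 459/2845 = -8074529/879105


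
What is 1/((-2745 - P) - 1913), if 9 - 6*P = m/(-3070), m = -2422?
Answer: -4605/21456392 ≈ -0.00021462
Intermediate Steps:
P = 6302/4605 (P = 3/2 - (-1211)/(3*(-3070)) = 3/2 - (-1211)*(-1)/(3*3070) = 3/2 - ⅙*1211/1535 = 3/2 - 1211/9210 = 6302/4605 ≈ 1.3685)
1/((-2745 - P) - 1913) = 1/((-2745 - 1*6302/4605) - 1913) = 1/((-2745 - 6302/4605) - 1913) = 1/(-12647027/4605 - 1913) = 1/(-21456392/4605) = -4605/21456392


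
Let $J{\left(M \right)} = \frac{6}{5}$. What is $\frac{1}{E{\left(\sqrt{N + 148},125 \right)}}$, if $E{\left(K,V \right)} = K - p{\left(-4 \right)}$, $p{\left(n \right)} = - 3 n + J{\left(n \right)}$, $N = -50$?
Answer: $- \frac{165}{953} - \frac{175 \sqrt{2}}{1906} \approx -0.30298$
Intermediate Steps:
$J{\left(M \right)} = \frac{6}{5}$ ($J{\left(M \right)} = 6 \cdot \frac{1}{5} = \frac{6}{5}$)
$p{\left(n \right)} = \frac{6}{5} - 3 n$ ($p{\left(n \right)} = - 3 n + \frac{6}{5} = \frac{6}{5} - 3 n$)
$E{\left(K,V \right)} = - \frac{66}{5} + K$ ($E{\left(K,V \right)} = K - \left(\frac{6}{5} - -12\right) = K - \left(\frac{6}{5} + 12\right) = K - \frac{66}{5} = - \frac{66}{5} + K$)
$\frac{1}{E{\left(\sqrt{N + 148},125 \right)}} = \frac{1}{- \frac{66}{5} + \sqrt{-50 + 148}} = \frac{1}{- \frac{66}{5} + \sqrt{98}} = \frac{1}{- \frac{66}{5} + 7 \sqrt{2}}$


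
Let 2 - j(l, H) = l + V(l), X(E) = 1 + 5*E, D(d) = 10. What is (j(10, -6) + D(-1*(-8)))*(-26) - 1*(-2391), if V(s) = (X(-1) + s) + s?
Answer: 2755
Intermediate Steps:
V(s) = -4 + 2*s (V(s) = ((1 + 5*(-1)) + s) + s = ((1 - 5) + s) + s = (-4 + s) + s = -4 + 2*s)
j(l, H) = 6 - 3*l (j(l, H) = 2 - (l + (-4 + 2*l)) = 2 - (-4 + 3*l) = 2 + (4 - 3*l) = 6 - 3*l)
(j(10, -6) + D(-1*(-8)))*(-26) - 1*(-2391) = ((6 - 3*10) + 10)*(-26) - 1*(-2391) = ((6 - 30) + 10)*(-26) + 2391 = (-24 + 10)*(-26) + 2391 = -14*(-26) + 2391 = 364 + 2391 = 2755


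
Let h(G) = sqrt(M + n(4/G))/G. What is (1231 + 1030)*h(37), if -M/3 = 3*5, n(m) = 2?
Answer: 2261*I*sqrt(43)/37 ≈ 400.71*I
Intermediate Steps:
M = -45 (M = -9*5 = -3*15 = -45)
h(G) = I*sqrt(43)/G (h(G) = sqrt(-45 + 2)/G = sqrt(-43)/G = (I*sqrt(43))/G = I*sqrt(43)/G)
(1231 + 1030)*h(37) = (1231 + 1030)*(I*sqrt(43)/37) = 2261*(I*sqrt(43)*(1/37)) = 2261*(I*sqrt(43)/37) = 2261*I*sqrt(43)/37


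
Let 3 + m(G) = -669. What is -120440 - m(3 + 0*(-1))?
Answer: -119768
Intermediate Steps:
m(G) = -672 (m(G) = -3 - 669 = -672)
-120440 - m(3 + 0*(-1)) = -120440 - 1*(-672) = -120440 + 672 = -119768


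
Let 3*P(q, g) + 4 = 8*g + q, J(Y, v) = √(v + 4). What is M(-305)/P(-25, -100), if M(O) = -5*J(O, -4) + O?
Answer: 915/829 ≈ 1.1037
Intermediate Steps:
J(Y, v) = √(4 + v)
P(q, g) = -4/3 + q/3 + 8*g/3 (P(q, g) = -4/3 + (8*g + q)/3 = -4/3 + (q + 8*g)/3 = -4/3 + (q/3 + 8*g/3) = -4/3 + q/3 + 8*g/3)
M(O) = O (M(O) = -5*√(4 - 4) + O = -5*√0 + O = -5*0 + O = 0 + O = O)
M(-305)/P(-25, -100) = -305/(-4/3 + (⅓)*(-25) + (8/3)*(-100)) = -305/(-4/3 - 25/3 - 800/3) = -305/(-829/3) = -305*(-3/829) = 915/829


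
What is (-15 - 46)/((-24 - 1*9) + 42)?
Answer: -61/9 ≈ -6.7778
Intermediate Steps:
(-15 - 46)/((-24 - 1*9) + 42) = -61/((-24 - 9) + 42) = -61/(-33 + 42) = -61/9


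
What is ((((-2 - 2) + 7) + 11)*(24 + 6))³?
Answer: 74088000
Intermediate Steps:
((((-2 - 2) + 7) + 11)*(24 + 6))³ = (((-4 + 7) + 11)*30)³ = ((3 + 11)*30)³ = (14*30)³ = 420³ = 74088000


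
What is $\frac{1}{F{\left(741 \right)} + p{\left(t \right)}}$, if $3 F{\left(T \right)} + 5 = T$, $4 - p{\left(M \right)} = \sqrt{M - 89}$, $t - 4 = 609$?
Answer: $\frac{561}{138697} + \frac{9 \sqrt{131}}{277394} \approx 0.0044161$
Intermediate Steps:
$t = 613$ ($t = 4 + 609 = 613$)
$p{\left(M \right)} = 4 - \sqrt{-89 + M}$ ($p{\left(M \right)} = 4 - \sqrt{M - 89} = 4 - \sqrt{-89 + M}$)
$F{\left(T \right)} = - \frac{5}{3} + \frac{T}{3}$
$\frac{1}{F{\left(741 \right)} + p{\left(t \right)}} = \frac{1}{\left(- \frac{5}{3} + \frac{1}{3} \cdot 741\right) + \left(4 - \sqrt{-89 + 613}\right)} = \frac{1}{\left(- \frac{5}{3} + 247\right) + \left(4 - \sqrt{524}\right)} = \frac{1}{\frac{736}{3} + \left(4 - 2 \sqrt{131}\right)} = \frac{1}{\frac{748}{3} - 2 \sqrt{131}}$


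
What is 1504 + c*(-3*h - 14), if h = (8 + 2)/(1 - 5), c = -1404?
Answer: 10630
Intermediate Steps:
h = -5/2 (h = 10/(-4) = 10*(-¼) = -5/2 ≈ -2.5000)
1504 + c*(-3*h - 14) = 1504 - 1404*(-3*(-5/2) - 14) = 1504 - 1404*(15/2 - 14) = 1504 - 1404*(-13/2) = 1504 + 9126 = 10630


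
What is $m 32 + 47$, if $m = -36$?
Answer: $-1105$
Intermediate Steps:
$m 32 + 47 = \left(-36\right) 32 + 47 = -1152 + 47 = -1105$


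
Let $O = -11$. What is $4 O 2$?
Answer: $-88$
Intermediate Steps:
$4 O 2 = 4 \left(-11\right) 2 = \left(-44\right) 2 = -88$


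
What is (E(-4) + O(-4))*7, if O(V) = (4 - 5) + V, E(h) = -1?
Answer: -42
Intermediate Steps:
O(V) = -1 + V
(E(-4) + O(-4))*7 = (-1 + (-1 - 4))*7 = (-1 - 5)*7 = -6*7 = -42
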